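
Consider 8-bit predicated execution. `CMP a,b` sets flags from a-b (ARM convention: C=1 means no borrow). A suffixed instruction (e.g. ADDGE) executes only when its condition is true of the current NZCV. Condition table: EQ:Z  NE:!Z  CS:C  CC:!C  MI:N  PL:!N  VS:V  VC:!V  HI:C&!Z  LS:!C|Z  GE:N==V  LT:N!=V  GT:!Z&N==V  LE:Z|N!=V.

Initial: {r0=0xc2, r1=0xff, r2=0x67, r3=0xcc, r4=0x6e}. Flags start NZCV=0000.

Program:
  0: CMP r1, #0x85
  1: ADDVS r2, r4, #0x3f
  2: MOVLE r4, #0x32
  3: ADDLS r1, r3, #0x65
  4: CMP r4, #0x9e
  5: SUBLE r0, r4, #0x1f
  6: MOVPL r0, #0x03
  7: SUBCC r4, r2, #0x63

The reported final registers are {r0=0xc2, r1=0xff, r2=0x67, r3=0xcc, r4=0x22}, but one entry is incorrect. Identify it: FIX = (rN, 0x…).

FIX = (r4, 0x04)

0: ✓ CMP  NZCV=0010
1: · ADDVS
2: · MOVLE
3: · ADDLS
4: ✓ CMP  NZCV=1001
5: · SUBLE
6: · MOVPL
7: ✓ SUBCC  r4←0x04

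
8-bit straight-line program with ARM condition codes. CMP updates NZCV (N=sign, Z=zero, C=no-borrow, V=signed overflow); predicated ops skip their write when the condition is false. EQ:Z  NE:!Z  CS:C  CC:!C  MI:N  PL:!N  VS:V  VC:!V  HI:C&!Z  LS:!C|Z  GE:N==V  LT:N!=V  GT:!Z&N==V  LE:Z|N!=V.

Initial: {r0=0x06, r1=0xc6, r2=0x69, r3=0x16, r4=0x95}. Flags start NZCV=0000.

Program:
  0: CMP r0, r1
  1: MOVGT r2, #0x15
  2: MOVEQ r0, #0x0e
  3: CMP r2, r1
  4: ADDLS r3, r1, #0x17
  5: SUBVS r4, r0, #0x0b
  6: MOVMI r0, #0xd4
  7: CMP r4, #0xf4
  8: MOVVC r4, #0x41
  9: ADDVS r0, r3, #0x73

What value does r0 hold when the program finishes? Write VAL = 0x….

VAL = 0x06

0: ✓ CMP  NZCV=0000
1: ✓ MOVGT  r2←0x15
2: · MOVEQ
3: ✓ CMP  NZCV=0000
4: ✓ ADDLS  r3←0xdd
5: · SUBVS
6: · MOVMI
7: ✓ CMP  NZCV=1000
8: ✓ MOVVC  r4←0x41
9: · ADDVS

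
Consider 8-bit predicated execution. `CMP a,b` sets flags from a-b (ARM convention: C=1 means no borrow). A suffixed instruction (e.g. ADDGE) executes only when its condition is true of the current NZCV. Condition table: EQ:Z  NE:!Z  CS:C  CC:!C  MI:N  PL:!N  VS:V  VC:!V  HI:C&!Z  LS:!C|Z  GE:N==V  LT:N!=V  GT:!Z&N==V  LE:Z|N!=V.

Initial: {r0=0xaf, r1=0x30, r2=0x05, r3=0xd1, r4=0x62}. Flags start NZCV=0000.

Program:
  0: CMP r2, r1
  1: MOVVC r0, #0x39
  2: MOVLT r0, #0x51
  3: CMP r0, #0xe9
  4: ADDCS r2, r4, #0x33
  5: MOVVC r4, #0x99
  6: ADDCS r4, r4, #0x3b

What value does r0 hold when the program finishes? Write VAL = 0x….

VAL = 0x51

[0] flags=1000 → (cmp)
[1] flags=1000 VC?T → r0=0x39
[2] flags=1000 LT?T → r0=0x51
[3] flags=0000 → (cmp)
[4] flags=0000 CS?F → skip
[5] flags=0000 VC?T → r4=0x99
[6] flags=0000 CS?F → skip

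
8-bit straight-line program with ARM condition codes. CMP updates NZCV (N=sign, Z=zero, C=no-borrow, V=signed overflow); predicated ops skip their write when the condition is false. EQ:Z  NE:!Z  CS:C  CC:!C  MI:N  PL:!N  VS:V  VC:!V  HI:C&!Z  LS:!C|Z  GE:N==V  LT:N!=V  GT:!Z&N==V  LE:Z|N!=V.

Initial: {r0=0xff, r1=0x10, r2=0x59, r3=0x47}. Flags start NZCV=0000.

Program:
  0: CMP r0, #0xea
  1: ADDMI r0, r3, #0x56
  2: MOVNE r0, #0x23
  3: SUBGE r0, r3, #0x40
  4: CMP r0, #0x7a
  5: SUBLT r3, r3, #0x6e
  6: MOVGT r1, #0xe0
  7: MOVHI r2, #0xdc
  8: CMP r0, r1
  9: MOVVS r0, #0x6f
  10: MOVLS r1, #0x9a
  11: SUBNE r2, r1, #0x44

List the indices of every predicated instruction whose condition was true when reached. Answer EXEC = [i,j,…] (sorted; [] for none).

EXEC = [2,3,5,10,11]

0: ✓ CMP  NZCV=0010
1: · ADDMI
2: ✓ MOVNE  r0←0x23
3: ✓ SUBGE  r0←0x07
4: ✓ CMP  NZCV=1000
5: ✓ SUBLT  r3←0xd9
6: · MOVGT
7: · MOVHI
8: ✓ CMP  NZCV=1000
9: · MOVVS
10: ✓ MOVLS  r1←0x9a
11: ✓ SUBNE  r2←0x56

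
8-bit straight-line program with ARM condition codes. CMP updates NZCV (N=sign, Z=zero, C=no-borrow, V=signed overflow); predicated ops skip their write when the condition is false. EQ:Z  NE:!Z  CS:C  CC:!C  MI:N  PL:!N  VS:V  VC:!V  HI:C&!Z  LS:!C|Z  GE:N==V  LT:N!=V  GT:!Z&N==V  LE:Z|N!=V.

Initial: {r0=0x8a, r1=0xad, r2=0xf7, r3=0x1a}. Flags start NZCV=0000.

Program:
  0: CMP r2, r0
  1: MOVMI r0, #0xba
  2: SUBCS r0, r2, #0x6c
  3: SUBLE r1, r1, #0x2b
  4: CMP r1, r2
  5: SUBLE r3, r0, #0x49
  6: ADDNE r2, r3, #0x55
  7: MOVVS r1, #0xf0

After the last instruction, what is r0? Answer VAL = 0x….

[0] flags=0010 → (cmp)
[1] flags=0010 MI?F → skip
[2] flags=0010 CS?T → r0=0x8b
[3] flags=0010 LE?F → skip
[4] flags=1000 → (cmp)
[5] flags=1000 LE?T → r3=0x42
[6] flags=1000 NE?T → r2=0x97
[7] flags=1000 VS?F → skip

VAL = 0x8b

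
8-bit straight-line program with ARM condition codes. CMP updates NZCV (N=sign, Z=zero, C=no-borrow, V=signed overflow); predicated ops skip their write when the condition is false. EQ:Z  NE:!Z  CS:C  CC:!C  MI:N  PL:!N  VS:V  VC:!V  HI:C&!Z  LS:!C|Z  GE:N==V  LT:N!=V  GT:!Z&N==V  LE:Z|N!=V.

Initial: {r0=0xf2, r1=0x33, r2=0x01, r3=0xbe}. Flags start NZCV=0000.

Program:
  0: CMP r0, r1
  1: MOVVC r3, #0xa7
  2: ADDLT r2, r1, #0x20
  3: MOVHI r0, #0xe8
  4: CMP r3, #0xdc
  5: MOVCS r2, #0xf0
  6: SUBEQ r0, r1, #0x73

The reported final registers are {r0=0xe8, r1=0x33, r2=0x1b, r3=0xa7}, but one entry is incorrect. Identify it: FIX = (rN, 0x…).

FIX = (r2, 0x53)

[0] flags=1010 → (cmp)
[1] flags=1010 VC?T → r3=0xa7
[2] flags=1010 LT?T → r2=0x53
[3] flags=1010 HI?T → r0=0xe8
[4] flags=1000 → (cmp)
[5] flags=1000 CS?F → skip
[6] flags=1000 EQ?F → skip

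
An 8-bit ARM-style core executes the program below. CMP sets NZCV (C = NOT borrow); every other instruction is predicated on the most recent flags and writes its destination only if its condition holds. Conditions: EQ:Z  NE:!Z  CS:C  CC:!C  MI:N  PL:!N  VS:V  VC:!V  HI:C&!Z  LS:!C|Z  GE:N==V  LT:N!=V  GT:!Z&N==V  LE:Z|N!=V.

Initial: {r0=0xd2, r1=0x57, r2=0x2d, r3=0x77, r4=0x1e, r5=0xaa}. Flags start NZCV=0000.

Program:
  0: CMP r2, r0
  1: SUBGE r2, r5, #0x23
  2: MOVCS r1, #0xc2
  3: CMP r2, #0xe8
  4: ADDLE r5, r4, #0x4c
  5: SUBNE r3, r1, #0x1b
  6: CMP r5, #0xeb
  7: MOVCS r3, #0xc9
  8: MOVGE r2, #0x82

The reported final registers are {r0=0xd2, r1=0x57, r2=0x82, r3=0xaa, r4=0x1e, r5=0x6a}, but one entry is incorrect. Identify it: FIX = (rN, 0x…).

0: ✓ CMP  NZCV=0000
1: ✓ SUBGE  r2←0x87
2: · MOVCS
3: ✓ CMP  NZCV=1000
4: ✓ ADDLE  r5←0x6a
5: ✓ SUBNE  r3←0x3c
6: ✓ CMP  NZCV=0000
7: · MOVCS
8: ✓ MOVGE  r2←0x82

FIX = (r3, 0x3c)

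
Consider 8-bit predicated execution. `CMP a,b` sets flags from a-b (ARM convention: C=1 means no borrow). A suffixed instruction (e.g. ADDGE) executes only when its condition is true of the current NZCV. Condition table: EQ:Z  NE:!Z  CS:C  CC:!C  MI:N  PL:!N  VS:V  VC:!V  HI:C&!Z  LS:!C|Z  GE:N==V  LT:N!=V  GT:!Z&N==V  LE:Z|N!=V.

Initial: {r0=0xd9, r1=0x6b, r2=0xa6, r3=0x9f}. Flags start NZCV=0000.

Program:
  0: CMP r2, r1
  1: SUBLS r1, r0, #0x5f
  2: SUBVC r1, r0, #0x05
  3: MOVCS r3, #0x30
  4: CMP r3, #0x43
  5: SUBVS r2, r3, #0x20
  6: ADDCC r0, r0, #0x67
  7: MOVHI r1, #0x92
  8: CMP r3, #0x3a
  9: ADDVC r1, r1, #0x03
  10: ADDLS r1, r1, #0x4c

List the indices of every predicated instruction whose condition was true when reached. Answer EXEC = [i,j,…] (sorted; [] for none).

0: ✓ CMP  NZCV=0011
1: · SUBLS
2: · SUBVC
3: ✓ MOVCS  r3←0x30
4: ✓ CMP  NZCV=1000
5: · SUBVS
6: ✓ ADDCC  r0←0x40
7: · MOVHI
8: ✓ CMP  NZCV=1000
9: ✓ ADDVC  r1←0x6e
10: ✓ ADDLS  r1←0xba

EXEC = [3,6,9,10]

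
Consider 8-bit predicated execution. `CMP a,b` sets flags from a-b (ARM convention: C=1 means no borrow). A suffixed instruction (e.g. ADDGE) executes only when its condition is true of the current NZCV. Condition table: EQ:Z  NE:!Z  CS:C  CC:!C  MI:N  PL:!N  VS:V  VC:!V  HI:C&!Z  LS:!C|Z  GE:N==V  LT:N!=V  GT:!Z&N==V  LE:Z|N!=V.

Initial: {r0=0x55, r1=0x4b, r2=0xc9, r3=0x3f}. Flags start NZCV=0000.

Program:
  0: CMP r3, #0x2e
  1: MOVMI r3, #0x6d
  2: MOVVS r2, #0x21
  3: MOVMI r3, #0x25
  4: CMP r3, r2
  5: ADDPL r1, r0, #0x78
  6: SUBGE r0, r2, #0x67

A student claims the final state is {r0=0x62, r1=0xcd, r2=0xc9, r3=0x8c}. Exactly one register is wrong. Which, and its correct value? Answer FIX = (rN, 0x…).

FIX = (r3, 0x3f)

0: ✓ CMP  NZCV=0010
1: · MOVMI
2: · MOVVS
3: · MOVMI
4: ✓ CMP  NZCV=0000
5: ✓ ADDPL  r1←0xcd
6: ✓ SUBGE  r0←0x62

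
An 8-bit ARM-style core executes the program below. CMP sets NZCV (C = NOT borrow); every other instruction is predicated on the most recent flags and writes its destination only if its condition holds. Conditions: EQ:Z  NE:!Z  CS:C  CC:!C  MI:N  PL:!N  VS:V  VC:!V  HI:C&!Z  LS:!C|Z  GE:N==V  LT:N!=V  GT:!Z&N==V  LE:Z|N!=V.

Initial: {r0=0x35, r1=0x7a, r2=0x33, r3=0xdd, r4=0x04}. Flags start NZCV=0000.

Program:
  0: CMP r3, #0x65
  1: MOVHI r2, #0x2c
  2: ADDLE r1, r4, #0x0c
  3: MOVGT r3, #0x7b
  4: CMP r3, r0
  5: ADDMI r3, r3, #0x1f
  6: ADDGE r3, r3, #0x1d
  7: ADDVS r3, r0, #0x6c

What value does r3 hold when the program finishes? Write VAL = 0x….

VAL = 0xfc

0: ✓ CMP  NZCV=0011
1: ✓ MOVHI  r2←0x2c
2: ✓ ADDLE  r1←0x10
3: · MOVGT
4: ✓ CMP  NZCV=1010
5: ✓ ADDMI  r3←0xfc
6: · ADDGE
7: · ADDVS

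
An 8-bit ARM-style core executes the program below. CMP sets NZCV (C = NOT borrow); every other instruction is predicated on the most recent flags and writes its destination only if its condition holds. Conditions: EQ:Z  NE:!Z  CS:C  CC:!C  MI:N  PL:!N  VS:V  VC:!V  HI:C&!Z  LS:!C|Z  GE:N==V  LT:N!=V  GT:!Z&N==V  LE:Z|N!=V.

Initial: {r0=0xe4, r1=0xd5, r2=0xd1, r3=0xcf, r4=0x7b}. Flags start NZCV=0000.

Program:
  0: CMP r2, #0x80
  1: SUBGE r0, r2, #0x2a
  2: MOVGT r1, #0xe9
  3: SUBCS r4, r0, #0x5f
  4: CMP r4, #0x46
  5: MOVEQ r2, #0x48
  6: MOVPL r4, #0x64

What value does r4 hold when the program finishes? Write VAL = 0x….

[0] flags=0010 → (cmp)
[1] flags=0010 GE?T → r0=0xa7
[2] flags=0010 GT?T → r1=0xe9
[3] flags=0010 CS?T → r4=0x48
[4] flags=0010 → (cmp)
[5] flags=0010 EQ?F → skip
[6] flags=0010 PL?T → r4=0x64

VAL = 0x64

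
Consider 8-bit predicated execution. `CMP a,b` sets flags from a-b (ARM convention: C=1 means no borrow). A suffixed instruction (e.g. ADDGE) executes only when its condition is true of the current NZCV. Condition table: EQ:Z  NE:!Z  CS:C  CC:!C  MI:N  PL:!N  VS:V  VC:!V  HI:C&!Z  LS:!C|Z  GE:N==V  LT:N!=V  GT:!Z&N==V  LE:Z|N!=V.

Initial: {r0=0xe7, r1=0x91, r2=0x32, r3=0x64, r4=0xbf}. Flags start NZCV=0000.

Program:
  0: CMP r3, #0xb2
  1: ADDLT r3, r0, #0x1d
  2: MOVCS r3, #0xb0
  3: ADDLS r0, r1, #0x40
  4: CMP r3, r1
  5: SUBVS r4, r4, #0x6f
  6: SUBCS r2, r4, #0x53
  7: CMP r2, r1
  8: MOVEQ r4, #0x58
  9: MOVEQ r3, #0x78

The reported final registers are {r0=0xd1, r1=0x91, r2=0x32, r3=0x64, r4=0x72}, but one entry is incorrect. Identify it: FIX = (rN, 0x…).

FIX = (r4, 0x50)

0: ✓ CMP  NZCV=1001
1: · ADDLT
2: · MOVCS
3: ✓ ADDLS  r0←0xd1
4: ✓ CMP  NZCV=1001
5: ✓ SUBVS  r4←0x50
6: · SUBCS
7: ✓ CMP  NZCV=1001
8: · MOVEQ
9: · MOVEQ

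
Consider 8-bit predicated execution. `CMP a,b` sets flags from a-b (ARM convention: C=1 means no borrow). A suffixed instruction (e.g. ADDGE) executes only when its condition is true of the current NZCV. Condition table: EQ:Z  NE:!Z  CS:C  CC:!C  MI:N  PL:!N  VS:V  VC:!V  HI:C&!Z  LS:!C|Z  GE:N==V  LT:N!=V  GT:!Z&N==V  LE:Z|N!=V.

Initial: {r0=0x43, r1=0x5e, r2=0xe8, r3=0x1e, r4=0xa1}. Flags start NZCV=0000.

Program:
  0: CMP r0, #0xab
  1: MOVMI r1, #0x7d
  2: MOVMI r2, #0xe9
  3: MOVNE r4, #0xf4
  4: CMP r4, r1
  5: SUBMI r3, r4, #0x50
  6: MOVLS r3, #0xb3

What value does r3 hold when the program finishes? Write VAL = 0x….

0: ✓ CMP  NZCV=1001
1: ✓ MOVMI  r1←0x7d
2: ✓ MOVMI  r2←0xe9
3: ✓ MOVNE  r4←0xf4
4: ✓ CMP  NZCV=0011
5: · SUBMI
6: · MOVLS

VAL = 0x1e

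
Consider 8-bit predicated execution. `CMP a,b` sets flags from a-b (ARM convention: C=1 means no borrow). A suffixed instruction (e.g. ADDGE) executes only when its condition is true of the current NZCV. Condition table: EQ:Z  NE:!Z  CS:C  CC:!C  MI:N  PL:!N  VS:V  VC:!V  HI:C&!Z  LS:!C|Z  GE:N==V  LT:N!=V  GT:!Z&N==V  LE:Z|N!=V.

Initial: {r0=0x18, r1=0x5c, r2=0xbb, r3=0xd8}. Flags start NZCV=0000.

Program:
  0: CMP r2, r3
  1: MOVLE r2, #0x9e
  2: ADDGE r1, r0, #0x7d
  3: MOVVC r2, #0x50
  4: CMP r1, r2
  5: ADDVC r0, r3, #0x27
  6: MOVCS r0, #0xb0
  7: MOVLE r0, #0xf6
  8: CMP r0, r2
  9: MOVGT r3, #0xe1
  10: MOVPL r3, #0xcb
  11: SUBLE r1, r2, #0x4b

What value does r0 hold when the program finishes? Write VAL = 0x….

VAL = 0xb0

[0] flags=1000 → (cmp)
[1] flags=1000 LE?T → r2=0x9e
[2] flags=1000 GE?F → skip
[3] flags=1000 VC?T → r2=0x50
[4] flags=0010 → (cmp)
[5] flags=0010 VC?T → r0=0xff
[6] flags=0010 CS?T → r0=0xb0
[7] flags=0010 LE?F → skip
[8] flags=0011 → (cmp)
[9] flags=0011 GT?F → skip
[10] flags=0011 PL?T → r3=0xcb
[11] flags=0011 LE?T → r1=0x05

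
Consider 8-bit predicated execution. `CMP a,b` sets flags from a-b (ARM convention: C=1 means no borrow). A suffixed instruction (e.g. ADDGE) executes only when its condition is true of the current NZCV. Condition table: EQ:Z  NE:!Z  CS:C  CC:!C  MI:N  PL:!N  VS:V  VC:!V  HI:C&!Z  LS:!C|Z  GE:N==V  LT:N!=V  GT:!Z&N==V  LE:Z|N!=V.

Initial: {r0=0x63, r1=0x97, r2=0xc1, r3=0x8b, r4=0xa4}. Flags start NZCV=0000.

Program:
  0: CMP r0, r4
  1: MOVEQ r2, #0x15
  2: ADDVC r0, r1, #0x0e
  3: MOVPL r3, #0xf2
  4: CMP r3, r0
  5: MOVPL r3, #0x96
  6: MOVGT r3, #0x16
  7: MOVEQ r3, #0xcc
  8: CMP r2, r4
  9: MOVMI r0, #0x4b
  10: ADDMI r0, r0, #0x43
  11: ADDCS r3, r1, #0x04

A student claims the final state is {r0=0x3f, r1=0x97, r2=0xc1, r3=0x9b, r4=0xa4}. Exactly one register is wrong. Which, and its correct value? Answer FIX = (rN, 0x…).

FIX = (r0, 0x63)

[0] flags=1001 → (cmp)
[1] flags=1001 EQ?F → skip
[2] flags=1001 VC?F → skip
[3] flags=1001 PL?F → skip
[4] flags=0011 → (cmp)
[5] flags=0011 PL?T → r3=0x96
[6] flags=0011 GT?F → skip
[7] flags=0011 EQ?F → skip
[8] flags=0010 → (cmp)
[9] flags=0010 MI?F → skip
[10] flags=0010 MI?F → skip
[11] flags=0010 CS?T → r3=0x9b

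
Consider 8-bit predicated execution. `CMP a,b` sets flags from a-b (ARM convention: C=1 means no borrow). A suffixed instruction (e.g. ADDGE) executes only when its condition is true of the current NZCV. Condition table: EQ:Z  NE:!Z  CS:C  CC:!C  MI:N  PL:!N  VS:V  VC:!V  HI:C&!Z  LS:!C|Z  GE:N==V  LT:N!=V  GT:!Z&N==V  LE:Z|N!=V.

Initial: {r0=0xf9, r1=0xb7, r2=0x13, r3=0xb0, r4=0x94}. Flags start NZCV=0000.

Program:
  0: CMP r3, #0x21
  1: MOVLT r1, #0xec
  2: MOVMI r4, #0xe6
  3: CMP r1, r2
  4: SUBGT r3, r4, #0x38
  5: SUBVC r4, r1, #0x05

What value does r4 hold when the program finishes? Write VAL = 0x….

VAL = 0xe7

[0] flags=1010 → (cmp)
[1] flags=1010 LT?T → r1=0xec
[2] flags=1010 MI?T → r4=0xe6
[3] flags=1010 → (cmp)
[4] flags=1010 GT?F → skip
[5] flags=1010 VC?T → r4=0xe7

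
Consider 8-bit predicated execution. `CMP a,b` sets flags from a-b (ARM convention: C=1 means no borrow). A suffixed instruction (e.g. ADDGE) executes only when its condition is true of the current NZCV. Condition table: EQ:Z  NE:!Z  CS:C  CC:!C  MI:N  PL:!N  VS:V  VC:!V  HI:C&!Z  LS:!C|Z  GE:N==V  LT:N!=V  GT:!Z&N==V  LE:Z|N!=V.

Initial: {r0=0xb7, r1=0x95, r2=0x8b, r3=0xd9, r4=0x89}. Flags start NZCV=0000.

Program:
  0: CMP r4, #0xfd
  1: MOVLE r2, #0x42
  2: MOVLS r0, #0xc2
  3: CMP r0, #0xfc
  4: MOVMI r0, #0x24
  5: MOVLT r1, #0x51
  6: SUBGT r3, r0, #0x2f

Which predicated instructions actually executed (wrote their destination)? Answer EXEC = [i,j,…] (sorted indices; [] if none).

0: ✓ CMP  NZCV=1000
1: ✓ MOVLE  r2←0x42
2: ✓ MOVLS  r0←0xc2
3: ✓ CMP  NZCV=1000
4: ✓ MOVMI  r0←0x24
5: ✓ MOVLT  r1←0x51
6: · SUBGT

EXEC = [1,2,4,5]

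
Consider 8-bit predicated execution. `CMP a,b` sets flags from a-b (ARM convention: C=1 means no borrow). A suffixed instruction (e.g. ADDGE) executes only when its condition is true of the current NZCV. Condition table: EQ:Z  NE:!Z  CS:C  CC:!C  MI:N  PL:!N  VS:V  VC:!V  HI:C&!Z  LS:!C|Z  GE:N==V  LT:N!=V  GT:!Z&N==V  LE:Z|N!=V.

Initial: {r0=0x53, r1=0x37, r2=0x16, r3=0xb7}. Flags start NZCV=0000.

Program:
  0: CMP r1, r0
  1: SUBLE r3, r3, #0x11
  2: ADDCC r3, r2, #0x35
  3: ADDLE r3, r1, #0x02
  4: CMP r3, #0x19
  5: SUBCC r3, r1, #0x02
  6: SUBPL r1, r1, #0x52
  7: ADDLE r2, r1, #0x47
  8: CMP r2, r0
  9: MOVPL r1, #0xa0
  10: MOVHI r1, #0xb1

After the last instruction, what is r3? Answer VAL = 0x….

[0] flags=1000 → (cmp)
[1] flags=1000 LE?T → r3=0xa6
[2] flags=1000 CC?T → r3=0x4b
[3] flags=1000 LE?T → r3=0x39
[4] flags=0010 → (cmp)
[5] flags=0010 CC?F → skip
[6] flags=0010 PL?T → r1=0xe5
[7] flags=0010 LE?F → skip
[8] flags=1000 → (cmp)
[9] flags=1000 PL?F → skip
[10] flags=1000 HI?F → skip

VAL = 0x39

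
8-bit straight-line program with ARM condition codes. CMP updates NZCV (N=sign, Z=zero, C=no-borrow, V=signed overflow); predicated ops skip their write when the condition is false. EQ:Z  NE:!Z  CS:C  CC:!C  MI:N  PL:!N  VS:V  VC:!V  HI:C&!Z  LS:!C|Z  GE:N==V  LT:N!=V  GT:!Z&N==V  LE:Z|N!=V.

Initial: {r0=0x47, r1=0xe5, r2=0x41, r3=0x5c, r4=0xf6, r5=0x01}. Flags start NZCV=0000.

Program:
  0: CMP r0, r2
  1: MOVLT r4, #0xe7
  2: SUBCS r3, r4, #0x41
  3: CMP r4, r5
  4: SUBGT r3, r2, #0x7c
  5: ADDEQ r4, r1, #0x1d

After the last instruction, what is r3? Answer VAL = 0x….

[0] flags=0010 → (cmp)
[1] flags=0010 LT?F → skip
[2] flags=0010 CS?T → r3=0xb5
[3] flags=1010 → (cmp)
[4] flags=1010 GT?F → skip
[5] flags=1010 EQ?F → skip

VAL = 0xb5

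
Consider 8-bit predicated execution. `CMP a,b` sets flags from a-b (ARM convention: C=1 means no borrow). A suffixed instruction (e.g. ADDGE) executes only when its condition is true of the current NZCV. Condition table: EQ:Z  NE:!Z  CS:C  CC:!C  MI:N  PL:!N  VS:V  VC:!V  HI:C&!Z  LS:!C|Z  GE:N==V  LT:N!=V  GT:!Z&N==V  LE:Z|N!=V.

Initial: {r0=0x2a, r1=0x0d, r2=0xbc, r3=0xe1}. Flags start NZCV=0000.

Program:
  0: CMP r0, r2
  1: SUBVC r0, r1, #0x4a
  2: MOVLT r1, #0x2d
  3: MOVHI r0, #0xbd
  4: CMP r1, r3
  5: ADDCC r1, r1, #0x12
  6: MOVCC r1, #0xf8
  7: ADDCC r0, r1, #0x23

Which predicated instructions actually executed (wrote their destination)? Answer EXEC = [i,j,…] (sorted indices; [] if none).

[0] flags=0000 → (cmp)
[1] flags=0000 VC?T → r0=0xc3
[2] flags=0000 LT?F → skip
[3] flags=0000 HI?F → skip
[4] flags=0000 → (cmp)
[5] flags=0000 CC?T → r1=0x1f
[6] flags=0000 CC?T → r1=0xf8
[7] flags=0000 CC?T → r0=0x1b

EXEC = [1,5,6,7]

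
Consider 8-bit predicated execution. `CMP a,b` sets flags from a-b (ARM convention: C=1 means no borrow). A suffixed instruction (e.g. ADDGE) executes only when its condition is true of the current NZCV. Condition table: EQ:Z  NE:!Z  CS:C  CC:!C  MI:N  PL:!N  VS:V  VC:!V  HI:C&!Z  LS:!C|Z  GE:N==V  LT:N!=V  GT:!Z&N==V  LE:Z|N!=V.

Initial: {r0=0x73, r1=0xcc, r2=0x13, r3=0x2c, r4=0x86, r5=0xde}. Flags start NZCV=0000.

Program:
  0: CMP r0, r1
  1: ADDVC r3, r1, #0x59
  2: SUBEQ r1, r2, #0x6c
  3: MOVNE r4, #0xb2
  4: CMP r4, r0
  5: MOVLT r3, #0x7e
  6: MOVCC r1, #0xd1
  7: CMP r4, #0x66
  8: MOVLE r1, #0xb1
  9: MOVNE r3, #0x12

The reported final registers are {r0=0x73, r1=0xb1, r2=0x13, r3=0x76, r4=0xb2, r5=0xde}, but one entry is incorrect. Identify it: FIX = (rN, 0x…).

[0] flags=1001 → (cmp)
[1] flags=1001 VC?F → skip
[2] flags=1001 EQ?F → skip
[3] flags=1001 NE?T → r4=0xb2
[4] flags=0011 → (cmp)
[5] flags=0011 LT?T → r3=0x7e
[6] flags=0011 CC?F → skip
[7] flags=0011 → (cmp)
[8] flags=0011 LE?T → r1=0xb1
[9] flags=0011 NE?T → r3=0x12

FIX = (r3, 0x12)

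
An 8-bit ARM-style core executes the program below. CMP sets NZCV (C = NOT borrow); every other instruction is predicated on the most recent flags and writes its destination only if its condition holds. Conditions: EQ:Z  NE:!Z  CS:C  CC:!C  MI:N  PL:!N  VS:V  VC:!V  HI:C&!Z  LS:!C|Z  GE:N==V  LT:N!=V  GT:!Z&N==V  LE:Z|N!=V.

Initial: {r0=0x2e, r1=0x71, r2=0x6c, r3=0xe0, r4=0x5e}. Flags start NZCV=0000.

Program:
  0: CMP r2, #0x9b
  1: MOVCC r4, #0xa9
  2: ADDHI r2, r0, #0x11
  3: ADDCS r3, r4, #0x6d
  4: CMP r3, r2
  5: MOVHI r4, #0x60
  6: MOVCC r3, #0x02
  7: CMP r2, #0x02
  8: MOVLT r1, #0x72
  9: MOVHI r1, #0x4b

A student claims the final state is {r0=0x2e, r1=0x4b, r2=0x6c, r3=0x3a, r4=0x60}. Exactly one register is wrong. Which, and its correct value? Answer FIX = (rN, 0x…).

0: ✓ CMP  NZCV=1001
1: ✓ MOVCC  r4←0xa9
2: · ADDHI
3: · ADDCS
4: ✓ CMP  NZCV=0011
5: ✓ MOVHI  r4←0x60
6: · MOVCC
7: ✓ CMP  NZCV=0010
8: · MOVLT
9: ✓ MOVHI  r1←0x4b

FIX = (r3, 0xe0)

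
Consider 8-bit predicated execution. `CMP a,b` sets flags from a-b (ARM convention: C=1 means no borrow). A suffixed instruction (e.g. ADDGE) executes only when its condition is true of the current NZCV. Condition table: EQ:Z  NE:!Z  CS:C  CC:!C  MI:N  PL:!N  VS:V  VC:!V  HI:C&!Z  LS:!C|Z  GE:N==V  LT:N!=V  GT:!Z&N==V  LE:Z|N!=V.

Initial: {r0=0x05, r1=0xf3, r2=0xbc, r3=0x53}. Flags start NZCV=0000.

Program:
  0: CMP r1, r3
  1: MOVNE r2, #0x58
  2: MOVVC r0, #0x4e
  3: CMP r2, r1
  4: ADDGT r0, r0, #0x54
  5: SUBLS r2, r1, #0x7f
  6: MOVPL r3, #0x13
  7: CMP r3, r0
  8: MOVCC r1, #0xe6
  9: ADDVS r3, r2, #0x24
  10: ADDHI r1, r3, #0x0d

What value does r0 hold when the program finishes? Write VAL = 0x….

[0] flags=1010 → (cmp)
[1] flags=1010 NE?T → r2=0x58
[2] flags=1010 VC?T → r0=0x4e
[3] flags=0000 → (cmp)
[4] flags=0000 GT?T → r0=0xa2
[5] flags=0000 LS?T → r2=0x74
[6] flags=0000 PL?T → r3=0x13
[7] flags=0000 → (cmp)
[8] flags=0000 CC?T → r1=0xe6
[9] flags=0000 VS?F → skip
[10] flags=0000 HI?F → skip

VAL = 0xa2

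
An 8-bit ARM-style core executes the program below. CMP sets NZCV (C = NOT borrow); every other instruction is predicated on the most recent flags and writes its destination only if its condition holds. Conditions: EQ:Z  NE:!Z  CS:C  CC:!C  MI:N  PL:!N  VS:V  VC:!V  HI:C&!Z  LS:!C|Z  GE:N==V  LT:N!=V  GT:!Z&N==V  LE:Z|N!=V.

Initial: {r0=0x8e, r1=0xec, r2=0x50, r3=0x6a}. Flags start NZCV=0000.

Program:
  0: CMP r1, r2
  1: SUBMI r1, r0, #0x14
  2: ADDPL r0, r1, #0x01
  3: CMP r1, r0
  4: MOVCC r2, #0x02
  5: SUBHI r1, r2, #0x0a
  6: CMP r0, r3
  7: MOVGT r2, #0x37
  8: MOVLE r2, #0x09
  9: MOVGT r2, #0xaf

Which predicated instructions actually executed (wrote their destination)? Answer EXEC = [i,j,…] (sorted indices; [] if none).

EXEC = [1,4,8]

[0] flags=1010 → (cmp)
[1] flags=1010 MI?T → r1=0x7a
[2] flags=1010 PL?F → skip
[3] flags=1001 → (cmp)
[4] flags=1001 CC?T → r2=0x02
[5] flags=1001 HI?F → skip
[6] flags=0011 → (cmp)
[7] flags=0011 GT?F → skip
[8] flags=0011 LE?T → r2=0x09
[9] flags=0011 GT?F → skip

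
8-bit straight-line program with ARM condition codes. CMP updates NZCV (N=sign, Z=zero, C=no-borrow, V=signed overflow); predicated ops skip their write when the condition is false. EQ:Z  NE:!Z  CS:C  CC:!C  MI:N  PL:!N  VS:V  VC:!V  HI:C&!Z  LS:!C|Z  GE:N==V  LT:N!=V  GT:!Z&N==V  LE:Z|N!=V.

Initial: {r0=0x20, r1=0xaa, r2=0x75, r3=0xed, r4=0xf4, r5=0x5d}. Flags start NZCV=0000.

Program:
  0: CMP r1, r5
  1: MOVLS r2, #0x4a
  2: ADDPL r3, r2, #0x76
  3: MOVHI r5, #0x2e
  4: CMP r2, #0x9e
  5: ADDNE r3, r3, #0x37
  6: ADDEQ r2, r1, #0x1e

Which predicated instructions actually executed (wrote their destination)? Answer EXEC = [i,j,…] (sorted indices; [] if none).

EXEC = [2,3,5]

[0] flags=0011 → (cmp)
[1] flags=0011 LS?F → skip
[2] flags=0011 PL?T → r3=0xeb
[3] flags=0011 HI?T → r5=0x2e
[4] flags=1001 → (cmp)
[5] flags=1001 NE?T → r3=0x22
[6] flags=1001 EQ?F → skip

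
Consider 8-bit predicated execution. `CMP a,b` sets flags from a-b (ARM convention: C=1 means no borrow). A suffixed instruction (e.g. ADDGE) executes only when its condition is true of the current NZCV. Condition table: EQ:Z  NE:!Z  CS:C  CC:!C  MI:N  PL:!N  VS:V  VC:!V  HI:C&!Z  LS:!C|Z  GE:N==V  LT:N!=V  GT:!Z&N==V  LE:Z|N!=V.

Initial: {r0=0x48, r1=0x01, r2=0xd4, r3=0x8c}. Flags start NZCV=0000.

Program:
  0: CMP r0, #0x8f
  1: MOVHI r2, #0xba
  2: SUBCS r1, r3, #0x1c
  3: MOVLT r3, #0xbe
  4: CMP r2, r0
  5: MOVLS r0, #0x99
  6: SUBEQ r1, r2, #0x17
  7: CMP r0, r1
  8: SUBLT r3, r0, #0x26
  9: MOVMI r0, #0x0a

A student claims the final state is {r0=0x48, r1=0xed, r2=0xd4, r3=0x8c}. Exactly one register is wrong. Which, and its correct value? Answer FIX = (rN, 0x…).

0: ✓ CMP  NZCV=1001
1: · MOVHI
2: · SUBCS
3: · MOVLT
4: ✓ CMP  NZCV=1010
5: · MOVLS
6: · SUBEQ
7: ✓ CMP  NZCV=0010
8: · SUBLT
9: · MOVMI

FIX = (r1, 0x01)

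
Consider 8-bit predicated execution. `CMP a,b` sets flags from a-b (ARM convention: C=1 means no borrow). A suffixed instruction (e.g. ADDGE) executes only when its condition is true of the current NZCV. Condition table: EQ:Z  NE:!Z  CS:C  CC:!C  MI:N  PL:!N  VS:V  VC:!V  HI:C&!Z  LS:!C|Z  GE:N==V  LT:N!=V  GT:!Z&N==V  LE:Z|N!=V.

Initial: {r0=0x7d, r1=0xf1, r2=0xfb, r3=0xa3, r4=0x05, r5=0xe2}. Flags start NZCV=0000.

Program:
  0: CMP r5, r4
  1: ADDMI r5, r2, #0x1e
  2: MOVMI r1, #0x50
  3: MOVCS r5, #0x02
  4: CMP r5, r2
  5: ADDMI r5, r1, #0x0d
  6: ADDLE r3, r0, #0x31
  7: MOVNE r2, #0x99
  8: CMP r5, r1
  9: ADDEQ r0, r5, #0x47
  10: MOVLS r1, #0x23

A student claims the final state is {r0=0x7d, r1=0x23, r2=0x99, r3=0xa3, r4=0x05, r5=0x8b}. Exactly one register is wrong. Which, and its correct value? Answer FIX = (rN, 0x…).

FIX = (r5, 0x02)

[0] flags=1010 → (cmp)
[1] flags=1010 MI?T → r5=0x19
[2] flags=1010 MI?T → r1=0x50
[3] flags=1010 CS?T → r5=0x02
[4] flags=0000 → (cmp)
[5] flags=0000 MI?F → skip
[6] flags=0000 LE?F → skip
[7] flags=0000 NE?T → r2=0x99
[8] flags=1000 → (cmp)
[9] flags=1000 EQ?F → skip
[10] flags=1000 LS?T → r1=0x23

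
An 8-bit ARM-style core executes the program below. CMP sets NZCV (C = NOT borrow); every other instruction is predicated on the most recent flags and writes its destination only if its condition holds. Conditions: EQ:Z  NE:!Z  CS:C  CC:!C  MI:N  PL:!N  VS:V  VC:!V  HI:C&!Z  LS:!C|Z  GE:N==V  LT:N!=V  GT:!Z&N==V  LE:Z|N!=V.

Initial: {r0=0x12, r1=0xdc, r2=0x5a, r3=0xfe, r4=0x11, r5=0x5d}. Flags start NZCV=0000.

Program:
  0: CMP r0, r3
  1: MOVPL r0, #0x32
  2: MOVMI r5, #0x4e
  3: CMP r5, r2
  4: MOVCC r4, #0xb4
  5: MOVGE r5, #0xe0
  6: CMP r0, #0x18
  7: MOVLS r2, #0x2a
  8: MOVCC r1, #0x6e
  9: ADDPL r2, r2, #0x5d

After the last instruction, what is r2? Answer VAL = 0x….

VAL = 0xb7

0: ✓ CMP  NZCV=0000
1: ✓ MOVPL  r0←0x32
2: · MOVMI
3: ✓ CMP  NZCV=0010
4: · MOVCC
5: ✓ MOVGE  r5←0xe0
6: ✓ CMP  NZCV=0010
7: · MOVLS
8: · MOVCC
9: ✓ ADDPL  r2←0xb7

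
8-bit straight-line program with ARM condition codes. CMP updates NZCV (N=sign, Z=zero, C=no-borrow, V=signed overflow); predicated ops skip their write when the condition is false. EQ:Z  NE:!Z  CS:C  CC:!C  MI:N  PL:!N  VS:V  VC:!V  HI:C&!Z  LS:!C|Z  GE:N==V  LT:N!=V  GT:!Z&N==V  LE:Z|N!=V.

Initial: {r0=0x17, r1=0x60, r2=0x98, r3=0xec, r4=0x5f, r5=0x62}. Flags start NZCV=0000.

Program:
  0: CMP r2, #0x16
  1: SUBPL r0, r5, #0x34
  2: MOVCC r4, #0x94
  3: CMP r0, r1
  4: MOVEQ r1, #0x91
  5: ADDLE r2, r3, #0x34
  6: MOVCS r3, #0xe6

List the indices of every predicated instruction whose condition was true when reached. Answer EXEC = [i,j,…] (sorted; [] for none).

EXEC = [5]

0: ✓ CMP  NZCV=1010
1: · SUBPL
2: · MOVCC
3: ✓ CMP  NZCV=1000
4: · MOVEQ
5: ✓ ADDLE  r2←0x20
6: · MOVCS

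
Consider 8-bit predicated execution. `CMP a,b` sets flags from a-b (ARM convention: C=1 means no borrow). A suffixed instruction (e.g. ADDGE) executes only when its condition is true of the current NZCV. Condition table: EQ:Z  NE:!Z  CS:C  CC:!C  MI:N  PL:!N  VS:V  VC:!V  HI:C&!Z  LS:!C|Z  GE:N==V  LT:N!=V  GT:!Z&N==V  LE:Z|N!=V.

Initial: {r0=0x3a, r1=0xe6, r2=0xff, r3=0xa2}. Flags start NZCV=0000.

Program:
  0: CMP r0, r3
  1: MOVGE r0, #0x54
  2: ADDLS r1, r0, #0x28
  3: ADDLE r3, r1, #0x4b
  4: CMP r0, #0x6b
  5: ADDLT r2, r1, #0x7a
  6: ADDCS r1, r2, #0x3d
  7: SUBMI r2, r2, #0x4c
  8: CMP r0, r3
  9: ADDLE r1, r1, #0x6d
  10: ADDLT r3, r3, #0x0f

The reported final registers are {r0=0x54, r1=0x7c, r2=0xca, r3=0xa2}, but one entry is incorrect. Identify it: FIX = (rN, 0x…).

FIX = (r2, 0xaa)

[0] flags=1001 → (cmp)
[1] flags=1001 GE?T → r0=0x54
[2] flags=1001 LS?T → r1=0x7c
[3] flags=1001 LE?F → skip
[4] flags=1000 → (cmp)
[5] flags=1000 LT?T → r2=0xf6
[6] flags=1000 CS?F → skip
[7] flags=1000 MI?T → r2=0xaa
[8] flags=1001 → (cmp)
[9] flags=1001 LE?F → skip
[10] flags=1001 LT?F → skip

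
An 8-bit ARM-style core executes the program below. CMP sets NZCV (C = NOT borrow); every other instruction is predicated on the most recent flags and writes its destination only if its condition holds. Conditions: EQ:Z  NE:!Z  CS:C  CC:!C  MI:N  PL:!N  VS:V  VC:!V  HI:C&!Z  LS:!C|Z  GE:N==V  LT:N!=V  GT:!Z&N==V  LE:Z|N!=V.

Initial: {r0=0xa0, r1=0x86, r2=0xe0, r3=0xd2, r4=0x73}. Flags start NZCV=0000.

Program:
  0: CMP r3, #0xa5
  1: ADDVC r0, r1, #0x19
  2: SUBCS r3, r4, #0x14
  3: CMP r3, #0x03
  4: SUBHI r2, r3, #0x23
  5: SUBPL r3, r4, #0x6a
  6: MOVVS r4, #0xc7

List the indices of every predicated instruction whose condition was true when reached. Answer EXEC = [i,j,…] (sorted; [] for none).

EXEC = [1,2,4,5]

[0] flags=0010 → (cmp)
[1] flags=0010 VC?T → r0=0x9f
[2] flags=0010 CS?T → r3=0x5f
[3] flags=0010 → (cmp)
[4] flags=0010 HI?T → r2=0x3c
[5] flags=0010 PL?T → r3=0x09
[6] flags=0010 VS?F → skip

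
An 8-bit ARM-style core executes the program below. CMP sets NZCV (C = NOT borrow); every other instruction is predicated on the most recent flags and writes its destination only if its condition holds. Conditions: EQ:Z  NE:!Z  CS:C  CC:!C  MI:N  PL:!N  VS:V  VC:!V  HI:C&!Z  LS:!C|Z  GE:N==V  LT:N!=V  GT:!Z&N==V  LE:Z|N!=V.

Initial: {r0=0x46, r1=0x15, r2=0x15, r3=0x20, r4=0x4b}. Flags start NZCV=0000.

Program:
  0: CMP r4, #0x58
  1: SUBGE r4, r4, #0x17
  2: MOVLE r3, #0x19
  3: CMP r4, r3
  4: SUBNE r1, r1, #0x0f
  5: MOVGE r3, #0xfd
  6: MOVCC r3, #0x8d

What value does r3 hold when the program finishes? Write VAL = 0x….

[0] flags=1000 → (cmp)
[1] flags=1000 GE?F → skip
[2] flags=1000 LE?T → r3=0x19
[3] flags=0010 → (cmp)
[4] flags=0010 NE?T → r1=0x06
[5] flags=0010 GE?T → r3=0xfd
[6] flags=0010 CC?F → skip

VAL = 0xfd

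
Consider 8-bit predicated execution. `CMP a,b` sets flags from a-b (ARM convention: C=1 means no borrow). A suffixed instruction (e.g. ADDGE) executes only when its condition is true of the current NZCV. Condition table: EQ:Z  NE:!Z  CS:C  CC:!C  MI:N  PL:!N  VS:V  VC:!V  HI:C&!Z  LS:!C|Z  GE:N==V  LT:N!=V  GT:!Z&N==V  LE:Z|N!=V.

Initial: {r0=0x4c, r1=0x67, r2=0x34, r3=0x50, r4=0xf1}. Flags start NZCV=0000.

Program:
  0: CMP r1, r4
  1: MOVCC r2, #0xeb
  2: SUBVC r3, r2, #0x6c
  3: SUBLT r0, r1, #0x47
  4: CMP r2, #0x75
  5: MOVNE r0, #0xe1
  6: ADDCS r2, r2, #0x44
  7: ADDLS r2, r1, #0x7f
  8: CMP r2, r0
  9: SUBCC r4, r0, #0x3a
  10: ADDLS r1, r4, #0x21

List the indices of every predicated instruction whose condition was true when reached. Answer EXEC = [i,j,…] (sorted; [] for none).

EXEC = [1,2,5,6,9,10]

[0] flags=0000 → (cmp)
[1] flags=0000 CC?T → r2=0xeb
[2] flags=0000 VC?T → r3=0x7f
[3] flags=0000 LT?F → skip
[4] flags=0011 → (cmp)
[5] flags=0011 NE?T → r0=0xe1
[6] flags=0011 CS?T → r2=0x2f
[7] flags=0011 LS?F → skip
[8] flags=0000 → (cmp)
[9] flags=0000 CC?T → r4=0xa7
[10] flags=0000 LS?T → r1=0xc8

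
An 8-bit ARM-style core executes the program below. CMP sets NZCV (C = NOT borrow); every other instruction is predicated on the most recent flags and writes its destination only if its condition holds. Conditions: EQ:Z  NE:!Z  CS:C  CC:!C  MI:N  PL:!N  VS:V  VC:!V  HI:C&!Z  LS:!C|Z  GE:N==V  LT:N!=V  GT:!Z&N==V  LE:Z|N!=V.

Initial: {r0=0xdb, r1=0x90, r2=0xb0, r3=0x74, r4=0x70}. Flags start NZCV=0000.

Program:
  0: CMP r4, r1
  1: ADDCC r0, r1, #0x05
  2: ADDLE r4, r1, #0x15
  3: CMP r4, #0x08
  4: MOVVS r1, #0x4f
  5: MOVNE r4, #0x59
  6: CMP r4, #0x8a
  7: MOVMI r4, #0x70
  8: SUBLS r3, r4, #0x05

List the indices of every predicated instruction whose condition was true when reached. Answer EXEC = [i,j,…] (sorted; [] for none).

[0] flags=1001 → (cmp)
[1] flags=1001 CC?T → r0=0x95
[2] flags=1001 LE?F → skip
[3] flags=0010 → (cmp)
[4] flags=0010 VS?F → skip
[5] flags=0010 NE?T → r4=0x59
[6] flags=1001 → (cmp)
[7] flags=1001 MI?T → r4=0x70
[8] flags=1001 LS?T → r3=0x6b

EXEC = [1,5,7,8]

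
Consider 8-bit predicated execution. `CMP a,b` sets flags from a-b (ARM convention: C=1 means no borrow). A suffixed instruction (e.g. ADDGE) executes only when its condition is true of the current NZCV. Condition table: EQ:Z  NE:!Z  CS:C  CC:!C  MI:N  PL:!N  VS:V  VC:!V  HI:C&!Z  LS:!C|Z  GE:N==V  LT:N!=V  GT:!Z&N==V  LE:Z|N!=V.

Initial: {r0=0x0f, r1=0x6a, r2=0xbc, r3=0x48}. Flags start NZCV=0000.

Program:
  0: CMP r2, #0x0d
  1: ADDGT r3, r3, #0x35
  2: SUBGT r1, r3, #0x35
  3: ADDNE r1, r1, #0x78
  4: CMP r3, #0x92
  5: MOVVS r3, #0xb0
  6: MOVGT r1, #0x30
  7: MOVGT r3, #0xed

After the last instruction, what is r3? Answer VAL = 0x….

VAL = 0xed

0: ✓ CMP  NZCV=1010
1: · ADDGT
2: · SUBGT
3: ✓ ADDNE  r1←0xe2
4: ✓ CMP  NZCV=1001
5: ✓ MOVVS  r3←0xb0
6: ✓ MOVGT  r1←0x30
7: ✓ MOVGT  r3←0xed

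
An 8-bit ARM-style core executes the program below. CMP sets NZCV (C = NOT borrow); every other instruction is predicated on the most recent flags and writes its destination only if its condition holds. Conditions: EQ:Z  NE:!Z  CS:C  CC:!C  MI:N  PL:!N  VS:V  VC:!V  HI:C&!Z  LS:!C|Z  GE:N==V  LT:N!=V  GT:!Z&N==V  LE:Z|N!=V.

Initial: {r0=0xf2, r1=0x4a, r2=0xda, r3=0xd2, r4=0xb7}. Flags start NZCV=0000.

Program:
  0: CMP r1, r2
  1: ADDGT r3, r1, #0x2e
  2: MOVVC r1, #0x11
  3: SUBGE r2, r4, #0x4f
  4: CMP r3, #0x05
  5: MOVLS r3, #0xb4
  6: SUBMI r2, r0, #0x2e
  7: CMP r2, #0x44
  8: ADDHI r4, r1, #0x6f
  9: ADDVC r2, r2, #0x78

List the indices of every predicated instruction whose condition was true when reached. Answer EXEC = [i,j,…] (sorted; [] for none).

EXEC = [1,2,3,8,9]

0: ✓ CMP  NZCV=0000
1: ✓ ADDGT  r3←0x78
2: ✓ MOVVC  r1←0x11
3: ✓ SUBGE  r2←0x68
4: ✓ CMP  NZCV=0010
5: · MOVLS
6: · SUBMI
7: ✓ CMP  NZCV=0010
8: ✓ ADDHI  r4←0x80
9: ✓ ADDVC  r2←0xe0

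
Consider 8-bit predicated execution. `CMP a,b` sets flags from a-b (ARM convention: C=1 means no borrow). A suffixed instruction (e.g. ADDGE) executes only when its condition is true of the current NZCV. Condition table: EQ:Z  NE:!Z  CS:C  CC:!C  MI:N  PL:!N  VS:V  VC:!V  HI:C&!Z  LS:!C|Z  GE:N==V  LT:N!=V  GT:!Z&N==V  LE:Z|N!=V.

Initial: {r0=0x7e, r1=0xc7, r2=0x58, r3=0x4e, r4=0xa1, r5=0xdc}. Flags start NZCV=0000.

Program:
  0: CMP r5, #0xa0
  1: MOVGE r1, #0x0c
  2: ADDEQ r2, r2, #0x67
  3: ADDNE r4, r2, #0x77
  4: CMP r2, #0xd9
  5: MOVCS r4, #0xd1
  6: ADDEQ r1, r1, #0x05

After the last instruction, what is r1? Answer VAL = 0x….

[0] flags=0010 → (cmp)
[1] flags=0010 GE?T → r1=0x0c
[2] flags=0010 EQ?F → skip
[3] flags=0010 NE?T → r4=0xcf
[4] flags=0000 → (cmp)
[5] flags=0000 CS?F → skip
[6] flags=0000 EQ?F → skip

VAL = 0x0c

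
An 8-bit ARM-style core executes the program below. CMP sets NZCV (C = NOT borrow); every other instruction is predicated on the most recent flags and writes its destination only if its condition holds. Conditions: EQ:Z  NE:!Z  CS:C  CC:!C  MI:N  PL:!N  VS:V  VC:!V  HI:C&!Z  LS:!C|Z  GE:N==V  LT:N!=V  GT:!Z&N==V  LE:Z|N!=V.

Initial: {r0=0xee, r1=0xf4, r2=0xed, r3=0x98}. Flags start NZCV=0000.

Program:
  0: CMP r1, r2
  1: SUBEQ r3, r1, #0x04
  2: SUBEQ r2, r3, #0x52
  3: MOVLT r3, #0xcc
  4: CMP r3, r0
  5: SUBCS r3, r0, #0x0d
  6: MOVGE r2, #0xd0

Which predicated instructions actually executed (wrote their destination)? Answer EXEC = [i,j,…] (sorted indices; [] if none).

0: ✓ CMP  NZCV=0010
1: · SUBEQ
2: · SUBEQ
3: · MOVLT
4: ✓ CMP  NZCV=1000
5: · SUBCS
6: · MOVGE

EXEC = []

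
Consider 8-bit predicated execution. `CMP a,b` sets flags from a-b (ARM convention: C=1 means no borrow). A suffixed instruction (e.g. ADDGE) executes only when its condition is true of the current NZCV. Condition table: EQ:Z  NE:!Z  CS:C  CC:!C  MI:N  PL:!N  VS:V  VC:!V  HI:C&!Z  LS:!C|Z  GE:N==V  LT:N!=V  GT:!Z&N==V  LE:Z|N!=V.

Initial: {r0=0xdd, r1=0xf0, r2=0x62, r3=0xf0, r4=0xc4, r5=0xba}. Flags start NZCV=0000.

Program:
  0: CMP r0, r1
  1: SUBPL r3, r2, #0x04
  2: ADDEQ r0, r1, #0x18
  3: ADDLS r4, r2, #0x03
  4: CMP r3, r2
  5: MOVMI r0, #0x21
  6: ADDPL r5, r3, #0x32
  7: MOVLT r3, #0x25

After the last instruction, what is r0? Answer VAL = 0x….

VAL = 0x21

[0] flags=1000 → (cmp)
[1] flags=1000 PL?F → skip
[2] flags=1000 EQ?F → skip
[3] flags=1000 LS?T → r4=0x65
[4] flags=1010 → (cmp)
[5] flags=1010 MI?T → r0=0x21
[6] flags=1010 PL?F → skip
[7] flags=1010 LT?T → r3=0x25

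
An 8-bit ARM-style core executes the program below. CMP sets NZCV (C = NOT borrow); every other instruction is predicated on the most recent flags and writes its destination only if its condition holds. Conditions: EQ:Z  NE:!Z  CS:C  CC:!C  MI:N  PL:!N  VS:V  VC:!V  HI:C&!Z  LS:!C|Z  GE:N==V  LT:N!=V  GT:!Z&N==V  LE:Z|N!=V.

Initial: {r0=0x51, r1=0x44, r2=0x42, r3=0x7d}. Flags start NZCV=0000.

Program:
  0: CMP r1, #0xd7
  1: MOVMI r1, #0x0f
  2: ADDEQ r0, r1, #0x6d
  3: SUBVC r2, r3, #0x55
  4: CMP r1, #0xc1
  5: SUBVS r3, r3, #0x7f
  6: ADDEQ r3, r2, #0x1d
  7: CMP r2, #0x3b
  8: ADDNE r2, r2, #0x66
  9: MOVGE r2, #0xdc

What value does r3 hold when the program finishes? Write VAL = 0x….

0: ✓ CMP  NZCV=0000
1: · MOVMI
2: · ADDEQ
3: ✓ SUBVC  r2←0x28
4: ✓ CMP  NZCV=1001
5: ✓ SUBVS  r3←0xfe
6: · ADDEQ
7: ✓ CMP  NZCV=1000
8: ✓ ADDNE  r2←0x8e
9: · MOVGE

VAL = 0xfe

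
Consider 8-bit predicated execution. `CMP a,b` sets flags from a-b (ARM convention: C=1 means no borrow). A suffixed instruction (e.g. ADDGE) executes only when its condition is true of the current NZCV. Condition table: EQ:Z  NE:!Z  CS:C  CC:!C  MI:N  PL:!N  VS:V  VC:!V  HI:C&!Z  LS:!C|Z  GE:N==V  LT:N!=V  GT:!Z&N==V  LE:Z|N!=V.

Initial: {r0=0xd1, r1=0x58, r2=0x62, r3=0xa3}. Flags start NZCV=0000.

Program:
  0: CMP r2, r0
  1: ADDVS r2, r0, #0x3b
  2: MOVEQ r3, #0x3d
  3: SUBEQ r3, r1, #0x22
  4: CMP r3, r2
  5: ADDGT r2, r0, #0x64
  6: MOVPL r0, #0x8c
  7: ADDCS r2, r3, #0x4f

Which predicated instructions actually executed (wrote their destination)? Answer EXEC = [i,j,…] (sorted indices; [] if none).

EXEC = [1,7]

0: ✓ CMP  NZCV=1001
1: ✓ ADDVS  r2←0x0c
2: · MOVEQ
3: · SUBEQ
4: ✓ CMP  NZCV=1010
5: · ADDGT
6: · MOVPL
7: ✓ ADDCS  r2←0xf2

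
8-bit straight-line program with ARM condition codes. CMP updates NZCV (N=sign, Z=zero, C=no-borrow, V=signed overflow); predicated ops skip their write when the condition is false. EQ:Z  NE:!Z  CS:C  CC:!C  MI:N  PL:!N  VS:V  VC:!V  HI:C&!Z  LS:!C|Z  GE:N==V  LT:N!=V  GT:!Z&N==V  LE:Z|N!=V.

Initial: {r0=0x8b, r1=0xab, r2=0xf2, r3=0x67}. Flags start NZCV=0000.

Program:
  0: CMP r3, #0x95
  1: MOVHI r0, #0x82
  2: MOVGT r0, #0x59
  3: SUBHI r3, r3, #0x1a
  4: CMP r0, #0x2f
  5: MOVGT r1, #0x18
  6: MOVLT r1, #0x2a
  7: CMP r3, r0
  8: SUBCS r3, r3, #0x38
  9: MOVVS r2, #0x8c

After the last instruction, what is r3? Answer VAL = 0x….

[0] flags=1001 → (cmp)
[1] flags=1001 HI?F → skip
[2] flags=1001 GT?T → r0=0x59
[3] flags=1001 HI?F → skip
[4] flags=0010 → (cmp)
[5] flags=0010 GT?T → r1=0x18
[6] flags=0010 LT?F → skip
[7] flags=0010 → (cmp)
[8] flags=0010 CS?T → r3=0x2f
[9] flags=0010 VS?F → skip

VAL = 0x2f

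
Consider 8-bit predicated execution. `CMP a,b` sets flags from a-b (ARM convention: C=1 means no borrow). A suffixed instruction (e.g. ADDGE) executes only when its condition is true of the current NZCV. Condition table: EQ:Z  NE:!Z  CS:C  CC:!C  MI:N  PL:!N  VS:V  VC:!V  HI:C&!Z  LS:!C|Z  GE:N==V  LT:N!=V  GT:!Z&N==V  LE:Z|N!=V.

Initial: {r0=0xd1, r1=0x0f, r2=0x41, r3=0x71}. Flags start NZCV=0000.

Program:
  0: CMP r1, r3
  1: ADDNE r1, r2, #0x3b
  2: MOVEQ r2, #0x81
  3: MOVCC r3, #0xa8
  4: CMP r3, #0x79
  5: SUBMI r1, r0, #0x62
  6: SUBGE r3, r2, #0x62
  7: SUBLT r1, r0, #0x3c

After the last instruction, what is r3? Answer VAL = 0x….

VAL = 0xa8

0: ✓ CMP  NZCV=1000
1: ✓ ADDNE  r1←0x7c
2: · MOVEQ
3: ✓ MOVCC  r3←0xa8
4: ✓ CMP  NZCV=0011
5: · SUBMI
6: · SUBGE
7: ✓ SUBLT  r1←0x95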